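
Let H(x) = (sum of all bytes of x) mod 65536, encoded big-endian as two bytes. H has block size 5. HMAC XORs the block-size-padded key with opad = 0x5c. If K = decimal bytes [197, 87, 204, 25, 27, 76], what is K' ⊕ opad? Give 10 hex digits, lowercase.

5e345c5c5c

Key decimal bytes [197, 87, 204, 25, 27, 76] = c5 57 cc 19 1b 4c is 6 bytes > B = 5, so hash it first: H(key) = 02 68, then zero-pad to 5 bytes: K' = 02 68 00 00 00.
XOR each byte with 0x5c: 02⊕5c=5e, 68⊕5c=34, 00⊕5c=5c, 00⊕5c=5c, 00⊕5c=5c.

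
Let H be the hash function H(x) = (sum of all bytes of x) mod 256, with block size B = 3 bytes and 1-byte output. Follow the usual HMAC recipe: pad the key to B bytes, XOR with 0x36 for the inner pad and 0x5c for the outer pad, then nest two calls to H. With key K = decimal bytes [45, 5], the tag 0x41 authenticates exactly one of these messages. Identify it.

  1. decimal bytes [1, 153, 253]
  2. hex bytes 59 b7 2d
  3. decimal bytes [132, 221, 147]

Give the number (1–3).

1

Key decimal bytes [45, 5] = 2d 05 is 2 bytes ≤ B = 3; zero-pad to 3 bytes: K' = 2d 05 00.
K' ⊕ ipad = 1b 33 36; K' ⊕ opad = 71 59 5c.
m1: inner = H(1b 33 36 01 99 fd) = 1b; tag = H(71 59 5c 1b) = 41 ← matches
m2: inner = H(1b 33 36 59 b7 2d) = c1; tag = H(71 59 5c c1) = e7
m3: inner = H(1b 33 36 84 dd 93) = 78; tag = H(71 59 5c 78) = 9e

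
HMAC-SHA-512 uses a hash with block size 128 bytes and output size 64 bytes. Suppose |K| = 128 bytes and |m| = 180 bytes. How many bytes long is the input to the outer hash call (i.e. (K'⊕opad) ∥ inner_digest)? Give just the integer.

Key is 128 ≤ 128 bytes, zero-padded: |K'| = 128.
Outer input = (K'⊕opad) ∥ H(inner) → 128 + 64 = 192 bytes.

192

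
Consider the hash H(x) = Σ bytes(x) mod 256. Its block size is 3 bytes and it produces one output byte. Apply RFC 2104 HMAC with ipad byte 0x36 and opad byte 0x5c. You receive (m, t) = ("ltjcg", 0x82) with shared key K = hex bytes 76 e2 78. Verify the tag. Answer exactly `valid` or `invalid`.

valid

Key hex bytes 76 e2 78 is exactly B = 3 bytes: K' = 76 e2 78.
K' ⊕ ipad = 40 d4 4e; K' ⊕ opad = 2a be 24.
Inner hash: sum = 64+212+78+108+116+106+99+103 = 886; mod 256 = 118 → 76.
Outer hash (recomputed tag): sum = 42+190+36+118 = 386; mod 256 = 130 → 82.
Recomputed tag = 82; claimed = 82 → match.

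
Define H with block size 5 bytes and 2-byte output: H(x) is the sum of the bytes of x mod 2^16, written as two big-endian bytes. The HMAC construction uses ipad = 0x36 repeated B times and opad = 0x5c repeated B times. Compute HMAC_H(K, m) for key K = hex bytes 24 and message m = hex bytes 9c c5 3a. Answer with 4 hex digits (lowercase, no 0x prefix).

026f

Key hex bytes 24 is 1 byte ≤ B = 5; zero-pad to 5 bytes: K' = 24 00 00 00 00.
K' ⊕ ipad = 12 36 36 36 36.  K' ⊕ opad = 78 5c 5c 5c 5c.
Inner input = (K'⊕ipad) ∥ m = 12 36 36 36 36 ∥ 9c c5 3a.
Inner hash: sum = 18+54+54+54+54+156+197+58 = 645 → 02 85.
Outer input = (K'⊕opad) ∥ inner = 78 5c 5c 5c 5c ∥ 02 85.
Outer hash (tag): sum = 120+92+92+92+92+2+133 = 623 → 02 6f.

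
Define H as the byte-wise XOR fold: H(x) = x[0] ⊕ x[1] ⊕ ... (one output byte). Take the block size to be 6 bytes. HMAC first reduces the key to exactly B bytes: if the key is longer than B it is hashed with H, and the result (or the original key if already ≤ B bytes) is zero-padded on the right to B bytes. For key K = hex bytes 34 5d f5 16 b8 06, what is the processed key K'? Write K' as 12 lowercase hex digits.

345df516b806

Key hex bytes 34 5d f5 16 b8 06 is exactly B = 6 bytes: K' = 34 5d f5 16 b8 06.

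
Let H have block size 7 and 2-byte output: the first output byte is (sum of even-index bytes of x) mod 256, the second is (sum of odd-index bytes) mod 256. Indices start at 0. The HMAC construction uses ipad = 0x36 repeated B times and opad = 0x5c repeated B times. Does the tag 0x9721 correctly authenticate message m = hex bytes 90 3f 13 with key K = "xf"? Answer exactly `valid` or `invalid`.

valid

Key "xf" = 78 66 is 2 bytes ≤ B = 7; zero-pad to 7 bytes: K' = 78 66 00 00 00 00 00.
K' ⊕ ipad = 4e 50 36 36 36 36 36; K' ⊕ opad = 24 3a 5c 5c 5c 5c 5c.
Inner hash: even-index sum = 303 mod 256 = 47; odd-index sum = 351 mod 256 = 95 → 2f 5f.
Outer hash (recomputed tag): even-index sum = 407 mod 256 = 151; odd-index sum = 289 mod 256 = 33 → 97 21.
Recomputed tag = 9721; claimed = 9721 → match.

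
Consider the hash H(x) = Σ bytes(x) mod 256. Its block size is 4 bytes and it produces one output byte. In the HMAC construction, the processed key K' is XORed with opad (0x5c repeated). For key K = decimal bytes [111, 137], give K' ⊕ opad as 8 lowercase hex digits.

33d55c5c

Key decimal bytes [111, 137] = 6f 89 is 2 bytes ≤ B = 4; zero-pad to 4 bytes: K' = 6f 89 00 00.
XOR each byte with 0x5c: 6f⊕5c=33, 89⊕5c=d5, 00⊕5c=5c, 00⊕5c=5c.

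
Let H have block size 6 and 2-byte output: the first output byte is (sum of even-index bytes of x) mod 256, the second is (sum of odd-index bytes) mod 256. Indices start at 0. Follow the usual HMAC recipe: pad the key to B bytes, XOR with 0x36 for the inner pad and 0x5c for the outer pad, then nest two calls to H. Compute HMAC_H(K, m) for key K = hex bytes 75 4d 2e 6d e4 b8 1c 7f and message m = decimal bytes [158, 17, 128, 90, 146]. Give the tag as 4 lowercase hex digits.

6803

Key hex bytes 75 4d 2e 6d e4 b8 1c 7f is 8 bytes > B = 6, so hash it first: H(key) = a3 f1, then zero-pad to 6 bytes: K' = a3 f1 00 00 00 00.
K' ⊕ ipad = 95 c7 36 36 36 36.  K' ⊕ opad = ff ad 5c 5c 5c 5c.
Inner input = (K'⊕ipad) ∥ m = 95 c7 36 36 36 36 ∥ 9e 11 80 5a 92.
Inner hash: even-index sum = 689 mod 256 = 177; odd-index sum = 414 mod 256 = 158 → b1 9e.
Outer input = (K'⊕opad) ∥ inner = ff ad 5c 5c 5c 5c ∥ b1 9e.
Outer hash (tag): even-index sum = 616 mod 256 = 104; odd-index sum = 515 mod 256 = 3 → 68 03.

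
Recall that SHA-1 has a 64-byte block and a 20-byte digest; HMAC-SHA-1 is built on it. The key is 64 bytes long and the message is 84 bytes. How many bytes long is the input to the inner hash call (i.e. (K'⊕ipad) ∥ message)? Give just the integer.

Key is 64 ≤ 64 bytes, zero-padded: |K'| = 64.
Inner input = (K'⊕ipad) ∥ m → 64 + 84 = 148 bytes.

148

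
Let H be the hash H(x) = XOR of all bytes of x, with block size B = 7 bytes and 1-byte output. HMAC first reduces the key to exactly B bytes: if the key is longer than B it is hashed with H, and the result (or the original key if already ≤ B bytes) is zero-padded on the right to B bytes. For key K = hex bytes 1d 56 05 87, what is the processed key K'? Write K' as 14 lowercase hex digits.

Key hex bytes 1d 56 05 87 is 4 bytes ≤ B = 7; zero-pad to 7 bytes: K' = 1d 56 05 87 00 00 00.

1d560587000000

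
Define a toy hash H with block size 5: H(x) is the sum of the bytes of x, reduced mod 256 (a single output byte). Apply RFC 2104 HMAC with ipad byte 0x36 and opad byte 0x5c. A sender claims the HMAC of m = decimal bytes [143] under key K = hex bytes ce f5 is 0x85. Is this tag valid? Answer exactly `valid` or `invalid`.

invalid

Key hex bytes ce f5 is 2 bytes ≤ B = 5; zero-pad to 5 bytes: K' = ce f5 00 00 00.
K' ⊕ ipad = f8 c3 36 36 36; K' ⊕ opad = 92 a9 5c 5c 5c.
Inner hash: sum = 248+195+54+54+54+143 = 748; mod 256 = 236 → ec.
Outer hash (recomputed tag): sum = 146+169+92+92+92+236 = 827; mod 256 = 59 → 3b.
Recomputed tag = 3b; claimed = 85 → mismatch.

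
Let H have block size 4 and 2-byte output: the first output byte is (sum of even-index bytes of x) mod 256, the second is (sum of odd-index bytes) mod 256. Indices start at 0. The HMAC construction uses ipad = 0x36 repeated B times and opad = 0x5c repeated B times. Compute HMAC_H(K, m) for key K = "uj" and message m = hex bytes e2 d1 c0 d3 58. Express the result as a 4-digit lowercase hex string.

Key "uj" = 75 6a is 2 bytes ≤ B = 4; zero-pad to 4 bytes: K' = 75 6a 00 00.
K' ⊕ ipad = 43 5c 36 36.  K' ⊕ opad = 29 36 5c 5c.
Inner input = (K'⊕ipad) ∥ m = 43 5c 36 36 ∥ e2 d1 c0 d3 58.
Inner hash: even-index sum = 627 mod 256 = 115; odd-index sum = 566 mod 256 = 54 → 73 36.
Outer input = (K'⊕opad) ∥ inner = 29 36 5c 5c ∥ 73 36.
Outer hash (tag): even-index sum = 248 mod 256 = 248; odd-index sum = 200 mod 256 = 200 → f8 c8.

f8c8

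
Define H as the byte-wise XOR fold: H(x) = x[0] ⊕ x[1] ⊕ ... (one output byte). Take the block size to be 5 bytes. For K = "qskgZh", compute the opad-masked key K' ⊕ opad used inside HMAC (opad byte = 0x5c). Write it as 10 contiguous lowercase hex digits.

Key "qskgZh" = 71 73 6b 67 5a 68 is 6 bytes > B = 5, so hash it first: H(key) = 3c, then zero-pad to 5 bytes: K' = 3c 00 00 00 00.
XOR each byte with 0x5c: 3c⊕5c=60, 00⊕5c=5c, 00⊕5c=5c, 00⊕5c=5c, 00⊕5c=5c.

605c5c5c5c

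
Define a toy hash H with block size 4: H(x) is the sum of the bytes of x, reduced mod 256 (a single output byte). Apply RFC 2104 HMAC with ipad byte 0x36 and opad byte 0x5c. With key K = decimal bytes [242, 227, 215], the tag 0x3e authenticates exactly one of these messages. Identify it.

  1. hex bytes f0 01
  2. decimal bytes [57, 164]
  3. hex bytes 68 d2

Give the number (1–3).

3

Key decimal bytes [242, 227, 215] = f2 e3 d7 is 3 bytes ≤ B = 4; zero-pad to 4 bytes: K' = f2 e3 d7 00.
K' ⊕ ipad = c4 d5 e1 36; K' ⊕ opad = ae bf 8b 5c.
m1: inner = H(c4 d5 e1 36 f0 01) = a1; tag = H(ae bf 8b 5c a1) = f5
m2: inner = H(c4 d5 e1 36 39 a4) = 8d; tag = H(ae bf 8b 5c 8d) = e1
m3: inner = H(c4 d5 e1 36 68 d2) = ea; tag = H(ae bf 8b 5c ea) = 3e ← matches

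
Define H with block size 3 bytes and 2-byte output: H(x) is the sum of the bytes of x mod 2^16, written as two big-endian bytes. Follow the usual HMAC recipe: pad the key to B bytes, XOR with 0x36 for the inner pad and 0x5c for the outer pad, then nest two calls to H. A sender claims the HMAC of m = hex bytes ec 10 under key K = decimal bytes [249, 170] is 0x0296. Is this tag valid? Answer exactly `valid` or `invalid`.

valid

Key decimal bytes [249, 170] = f9 aa is 2 bytes ≤ B = 3; zero-pad to 3 bytes: K' = f9 aa 00.
K' ⊕ ipad = cf 9c 36; K' ⊕ opad = a5 f6 5c.
Inner hash: sum = 207+156+54+236+16 = 669 → 02 9d.
Outer hash (recomputed tag): sum = 165+246+92+2+157 = 662 → 02 96.
Recomputed tag = 0296; claimed = 0296 → match.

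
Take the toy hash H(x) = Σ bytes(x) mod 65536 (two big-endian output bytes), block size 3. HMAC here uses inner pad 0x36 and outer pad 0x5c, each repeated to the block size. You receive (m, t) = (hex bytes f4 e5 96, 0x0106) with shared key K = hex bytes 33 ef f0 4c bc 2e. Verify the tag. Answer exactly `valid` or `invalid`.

Key hex bytes 33 ef f0 4c bc 2e is 6 bytes > B = 3, so hash it first: H(key) = 03 48, then zero-pad to 3 bytes: K' = 03 48 00.
K' ⊕ ipad = 35 7e 36; K' ⊕ opad = 5f 14 5c.
Inner hash: sum = 53+126+54+244+229+150 = 856 → 03 58.
Outer hash (recomputed tag): sum = 95+20+92+3+88 = 298 → 01 2a.
Recomputed tag = 012a; claimed = 0106 → mismatch.

invalid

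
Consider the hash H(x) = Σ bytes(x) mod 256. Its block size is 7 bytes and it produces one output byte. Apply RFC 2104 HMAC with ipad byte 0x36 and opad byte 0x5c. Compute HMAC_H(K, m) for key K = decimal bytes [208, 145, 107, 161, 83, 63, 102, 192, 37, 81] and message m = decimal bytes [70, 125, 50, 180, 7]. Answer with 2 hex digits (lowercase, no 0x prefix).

Key decimal bytes [208, 145, 107, 161, 83, 63, 102, 192, 37, 81] = d0 91 6b a1 53 3f 66 c0 25 51 is 10 bytes > B = 7, so hash it first: H(key) = 9b, then zero-pad to 7 bytes: K' = 9b 00 00 00 00 00 00.
K' ⊕ ipad = ad 36 36 36 36 36 36.  K' ⊕ opad = c7 5c 5c 5c 5c 5c 5c.
Inner input = (K'⊕ipad) ∥ m = ad 36 36 36 36 36 36 ∥ 46 7d 32 b4 07.
Inner hash: sum = 173+54+54+54+54+54+54+70+125+50+180+7 = 929; mod 256 = 161 → a1.
Outer input = (K'⊕opad) ∥ inner = c7 5c 5c 5c 5c 5c 5c ∥ a1.
Outer hash (tag): sum = 199+92+92+92+92+92+92+161 = 912; mod 256 = 144 → 90.

90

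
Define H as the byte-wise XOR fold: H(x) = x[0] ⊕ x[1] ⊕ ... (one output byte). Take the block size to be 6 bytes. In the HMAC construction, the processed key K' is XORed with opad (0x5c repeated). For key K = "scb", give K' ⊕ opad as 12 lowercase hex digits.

Key "scb" = 73 63 62 is 3 bytes ≤ B = 6; zero-pad to 6 bytes: K' = 73 63 62 00 00 00.
XOR each byte with 0x5c: 73⊕5c=2f, 63⊕5c=3f, 62⊕5c=3e, 00⊕5c=5c, 00⊕5c=5c, 00⊕5c=5c.

2f3f3e5c5c5c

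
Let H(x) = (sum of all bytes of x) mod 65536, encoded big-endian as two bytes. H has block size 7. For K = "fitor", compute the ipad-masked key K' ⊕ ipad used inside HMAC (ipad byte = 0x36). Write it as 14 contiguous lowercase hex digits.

505f4259443636

Key "fitor" = 66 69 74 6f 72 is 5 bytes ≤ B = 7; zero-pad to 7 bytes: K' = 66 69 74 6f 72 00 00.
XOR each byte with 0x36: 66⊕36=50, 69⊕36=5f, 74⊕36=42, 6f⊕36=59, 72⊕36=44, 00⊕36=36, 00⊕36=36.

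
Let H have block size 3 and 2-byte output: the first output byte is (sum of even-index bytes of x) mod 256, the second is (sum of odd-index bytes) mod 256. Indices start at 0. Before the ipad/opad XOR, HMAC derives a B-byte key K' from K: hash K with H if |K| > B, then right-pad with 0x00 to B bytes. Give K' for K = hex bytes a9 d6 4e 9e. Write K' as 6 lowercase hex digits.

|K| = 4 > B = 3, so first hash the key.
H(K): even-index sum = 247 mod 256 = 247; odd-index sum = 372 mod 256 = 116 → f7 74.
Zero-pad H(K) = f7 74 to 3 bytes: K' = f7 74 00.

f77400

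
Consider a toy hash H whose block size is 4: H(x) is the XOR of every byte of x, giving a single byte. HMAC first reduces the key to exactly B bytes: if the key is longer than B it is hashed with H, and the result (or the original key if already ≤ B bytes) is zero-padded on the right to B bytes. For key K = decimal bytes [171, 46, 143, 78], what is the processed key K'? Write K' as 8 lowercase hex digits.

ab2e8f4e

Key decimal bytes [171, 46, 143, 78] = ab 2e 8f 4e is exactly B = 4 bytes: K' = ab 2e 8f 4e.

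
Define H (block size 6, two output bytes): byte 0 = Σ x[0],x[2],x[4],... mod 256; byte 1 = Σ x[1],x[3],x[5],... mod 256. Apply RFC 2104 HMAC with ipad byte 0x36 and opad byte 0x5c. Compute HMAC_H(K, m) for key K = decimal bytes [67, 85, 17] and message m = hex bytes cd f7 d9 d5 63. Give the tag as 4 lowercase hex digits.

Key decimal bytes [67, 85, 17] = 43 55 11 is 3 bytes ≤ B = 6; zero-pad to 6 bytes: K' = 43 55 11 00 00 00.
K' ⊕ ipad = 75 63 27 36 36 36.  K' ⊕ opad = 1f 09 4d 5c 5c 5c.
Inner input = (K'⊕ipad) ∥ m = 75 63 27 36 36 36 ∥ cd f7 d9 d5 63.
Inner hash: even-index sum = 731 mod 256 = 219; odd-index sum = 667 mod 256 = 155 → db 9b.
Outer input = (K'⊕opad) ∥ inner = 1f 09 4d 5c 5c 5c ∥ db 9b.
Outer hash (tag): even-index sum = 419 mod 256 = 163; odd-index sum = 348 mod 256 = 92 → a3 5c.

a35c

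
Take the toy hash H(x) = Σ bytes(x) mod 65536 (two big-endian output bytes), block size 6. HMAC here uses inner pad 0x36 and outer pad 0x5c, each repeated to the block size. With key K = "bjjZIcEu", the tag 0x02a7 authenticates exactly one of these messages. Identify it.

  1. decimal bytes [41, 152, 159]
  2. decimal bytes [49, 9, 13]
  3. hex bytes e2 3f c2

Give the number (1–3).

Key "bjjZIcEu" = 62 6a 6a 5a 49 63 45 75 is 8 bytes > B = 6, so hash it first: H(key) = 02 f6, then zero-pad to 6 bytes: K' = 02 f6 00 00 00 00.
K' ⊕ ipad = 34 c0 36 36 36 36; K' ⊕ opad = 5e aa 5c 5c 5c 5c.
m1: inner = H(34 c0 36 36 36 36 29 98 9f) = 03 2c; tag = H(5e aa 5c 5c 5c 5c 03 2c) = 02a7 ← matches
m2: inner = H(34 c0 36 36 36 36 31 09 0d) = 02 13; tag = H(5e aa 5c 5c 5c 5c 02 13) = 028d
m3: inner = H(34 c0 36 36 36 36 e2 3f c2) = 03 af; tag = H(5e aa 5c 5c 5c 5c 03 af) = 032a

1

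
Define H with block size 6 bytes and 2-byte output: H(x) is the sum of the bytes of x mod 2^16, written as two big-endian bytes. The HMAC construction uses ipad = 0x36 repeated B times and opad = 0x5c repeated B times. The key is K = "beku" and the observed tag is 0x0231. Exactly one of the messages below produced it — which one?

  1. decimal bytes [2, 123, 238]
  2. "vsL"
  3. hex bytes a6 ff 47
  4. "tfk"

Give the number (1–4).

Key "beku" = 62 65 6b 75 is 4 bytes ≤ B = 6; zero-pad to 6 bytes: K' = 62 65 6b 75 00 00.
K' ⊕ ipad = 54 53 5d 43 36 36; K' ⊕ opad = 3e 39 37 29 5c 5c.
m1: inner = H(54 53 5d 43 36 36 02 7b ee) = 03 1e; tag = H(3e 39 37 29 5c 5c 03 1e) = 01b0
m2: inner = H(54 53 5d 43 36 36 76 73 4c) = 02 e8; tag = H(3e 39 37 29 5c 5c 02 e8) = 0279
m3: inner = H(54 53 5d 43 36 36 a6 ff 47) = 03 9f; tag = H(3e 39 37 29 5c 5c 03 9f) = 0231 ← matches
m4: inner = H(54 53 5d 43 36 36 74 66 6b) = 02 f8; tag = H(3e 39 37 29 5c 5c 02 f8) = 0289

3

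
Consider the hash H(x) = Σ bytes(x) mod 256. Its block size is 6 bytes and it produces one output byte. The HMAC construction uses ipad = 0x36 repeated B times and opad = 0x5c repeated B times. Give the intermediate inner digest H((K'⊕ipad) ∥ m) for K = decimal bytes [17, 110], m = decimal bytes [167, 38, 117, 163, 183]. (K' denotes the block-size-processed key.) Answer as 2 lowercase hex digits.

f3

Key decimal bytes [17, 110] = 11 6e is 2 bytes ≤ B = 6; zero-pad to 6 bytes: K' = 11 6e 00 00 00 00.
K' ⊕ ipad = 27 58 36 36 36 36.
Inner input = 27 58 36 36 36 36 ∥ a7 26 75 a3 b7.
Inner hash: sum = 39+88+54+54+54+54+167+38+117+163+183 = 1011; mod 256 = 243 → f3.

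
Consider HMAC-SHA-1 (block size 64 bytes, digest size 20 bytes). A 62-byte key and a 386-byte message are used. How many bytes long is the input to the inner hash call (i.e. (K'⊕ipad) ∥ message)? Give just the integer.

Key is 62 ≤ 64 bytes, zero-padded: |K'| = 64.
Inner input = (K'⊕ipad) ∥ m → 64 + 386 = 450 bytes.

450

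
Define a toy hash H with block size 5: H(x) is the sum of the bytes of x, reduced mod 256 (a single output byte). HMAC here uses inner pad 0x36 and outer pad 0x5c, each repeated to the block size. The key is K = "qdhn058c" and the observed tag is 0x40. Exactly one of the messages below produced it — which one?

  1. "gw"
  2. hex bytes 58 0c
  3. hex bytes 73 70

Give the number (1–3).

Key "qdhn058c" = 71 64 68 6e 30 35 38 63 is 8 bytes > B = 5, so hash it first: H(key) = ab, then zero-pad to 5 bytes: K' = ab 00 00 00 00.
K' ⊕ ipad = 9d 36 36 36 36; K' ⊕ opad = f7 5c 5c 5c 5c.
m1: inner = H(9d 36 36 36 36 67 77) = 53; tag = H(f7 5c 5c 5c 5c 53) = ba
m2: inner = H(9d 36 36 36 36 58 0c) = d9; tag = H(f7 5c 5c 5c 5c d9) = 40 ← matches
m3: inner = H(9d 36 36 36 36 73 70) = 58; tag = H(f7 5c 5c 5c 5c 58) = bf

2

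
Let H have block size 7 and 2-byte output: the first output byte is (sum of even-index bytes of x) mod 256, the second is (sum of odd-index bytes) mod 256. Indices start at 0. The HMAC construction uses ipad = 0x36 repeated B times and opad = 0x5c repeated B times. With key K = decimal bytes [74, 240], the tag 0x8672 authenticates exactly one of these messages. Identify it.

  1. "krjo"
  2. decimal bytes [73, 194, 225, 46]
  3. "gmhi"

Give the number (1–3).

2

Key decimal bytes [74, 240] = 4a f0 is 2 bytes ≤ B = 7; zero-pad to 7 bytes: K' = 4a f0 00 00 00 00 00.
K' ⊕ ipad = 7c c6 36 36 36 36 36; K' ⊕ opad = 16 ac 5c 5c 5c 5c 5c.
m1: inner = H(7c c6 36 36 36 36 36 6b 72 6a 6f) = ff 07; tag = H(16 ac 5c 5c 5c 5c 5c ff 07) = 3163
m2: inner = H(7c c6 36 36 36 36 36 49 c2 e1 2e) = 0e 5c; tag = H(16 ac 5c 5c 5c 5c 5c 0e 5c) = 8672 ← matches
m3: inner = H(7c c6 36 36 36 36 36 67 6d 68 69) = f4 01; tag = H(16 ac 5c 5c 5c 5c 5c f4 01) = 2b58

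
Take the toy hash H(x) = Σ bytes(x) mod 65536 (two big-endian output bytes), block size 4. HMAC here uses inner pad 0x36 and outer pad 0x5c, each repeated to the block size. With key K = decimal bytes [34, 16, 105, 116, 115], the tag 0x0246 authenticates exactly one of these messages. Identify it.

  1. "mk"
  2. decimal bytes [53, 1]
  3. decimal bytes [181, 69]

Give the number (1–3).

3

Key decimal bytes [34, 16, 105, 116, 115] = 22 10 69 74 73 is 5 bytes > B = 4, so hash it first: H(key) = 01 82, then zero-pad to 4 bytes: K' = 01 82 00 00.
K' ⊕ ipad = 37 b4 36 36; K' ⊕ opad = 5d de 5c 5c.
m1: inner = H(37 b4 36 36 6d 6b) = 02 2f; tag = H(5d de 5c 5c 02 2f) = 0224
m2: inner = H(37 b4 36 36 35 01) = 01 8d; tag = H(5d de 5c 5c 01 8d) = 0281
m3: inner = H(37 b4 36 36 b5 45) = 02 51; tag = H(5d de 5c 5c 02 51) = 0246 ← matches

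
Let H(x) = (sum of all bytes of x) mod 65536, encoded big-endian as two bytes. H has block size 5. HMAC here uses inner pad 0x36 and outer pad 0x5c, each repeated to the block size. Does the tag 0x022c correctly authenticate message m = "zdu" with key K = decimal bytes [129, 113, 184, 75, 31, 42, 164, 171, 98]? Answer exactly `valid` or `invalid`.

valid

Key decimal bytes [129, 113, 184, 75, 31, 42, 164, 171, 98] = 81 71 b8 4b 1f 2a a4 ab 62 is 9 bytes > B = 5, so hash it first: H(key) = 03 ef, then zero-pad to 5 bytes: K' = 03 ef 00 00 00.
K' ⊕ ipad = 35 d9 36 36 36; K' ⊕ opad = 5f b3 5c 5c 5c.
Inner hash: sum = 53+217+54+54+54+122+100+117 = 771 → 03 03.
Outer hash (recomputed tag): sum = 95+179+92+92+92+3+3 = 556 → 02 2c.
Recomputed tag = 022c; claimed = 022c → match.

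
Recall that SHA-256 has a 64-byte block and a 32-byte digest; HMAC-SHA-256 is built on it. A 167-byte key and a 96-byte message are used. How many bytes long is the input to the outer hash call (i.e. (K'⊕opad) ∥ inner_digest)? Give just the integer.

Key is 167 > 64 bytes, so it is hashed to 32 bytes then zero-padded to 64: |K'| = 64.
Outer input = (K'⊕opad) ∥ H(inner) → 64 + 32 = 96 bytes.

96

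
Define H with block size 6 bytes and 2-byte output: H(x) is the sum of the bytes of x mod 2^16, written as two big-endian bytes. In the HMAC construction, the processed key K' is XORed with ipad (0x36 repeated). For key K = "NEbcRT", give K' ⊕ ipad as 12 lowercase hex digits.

787354556462

Key "NEbcRT" = 4e 45 62 63 52 54 is exactly B = 6 bytes: K' = 4e 45 62 63 52 54.
XOR each byte with 0x36: 4e⊕36=78, 45⊕36=73, 62⊕36=54, 63⊕36=55, 52⊕36=64, 54⊕36=62.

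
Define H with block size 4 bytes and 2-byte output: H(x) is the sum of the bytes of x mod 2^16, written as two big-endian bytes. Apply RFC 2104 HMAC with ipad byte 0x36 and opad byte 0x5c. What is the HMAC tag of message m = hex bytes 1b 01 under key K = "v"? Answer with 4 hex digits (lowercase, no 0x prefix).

Key "v" = 76 is 1 byte ≤ B = 4; zero-pad to 4 bytes: K' = 76 00 00 00.
K' ⊕ ipad = 40 36 36 36.  K' ⊕ opad = 2a 5c 5c 5c.
Inner input = (K'⊕ipad) ∥ m = 40 36 36 36 ∥ 1b 01.
Inner hash: sum = 64+54+54+54+27+1 = 254 → 00 fe.
Outer input = (K'⊕opad) ∥ inner = 2a 5c 5c 5c ∥ 00 fe.
Outer hash (tag): sum = 42+92+92+92+0+254 = 572 → 02 3c.

023c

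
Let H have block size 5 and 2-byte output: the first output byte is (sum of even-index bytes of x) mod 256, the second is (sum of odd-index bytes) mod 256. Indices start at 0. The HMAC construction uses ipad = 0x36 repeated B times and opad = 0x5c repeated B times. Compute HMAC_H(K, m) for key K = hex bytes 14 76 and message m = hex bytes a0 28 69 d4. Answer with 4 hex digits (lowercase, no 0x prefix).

Key hex bytes 14 76 is 2 bytes ≤ B = 5; zero-pad to 5 bytes: K' = 14 76 00 00 00.
K' ⊕ ipad = 22 40 36 36 36.  K' ⊕ opad = 48 2a 5c 5c 5c.
Inner input = (K'⊕ipad) ∥ m = 22 40 36 36 36 ∥ a0 28 69 d4.
Inner hash: even-index sum = 394 mod 256 = 138; odd-index sum = 383 mod 256 = 127 → 8a 7f.
Outer input = (K'⊕opad) ∥ inner = 48 2a 5c 5c 5c ∥ 8a 7f.
Outer hash (tag): even-index sum = 383 mod 256 = 127; odd-index sum = 272 mod 256 = 16 → 7f 10.

7f10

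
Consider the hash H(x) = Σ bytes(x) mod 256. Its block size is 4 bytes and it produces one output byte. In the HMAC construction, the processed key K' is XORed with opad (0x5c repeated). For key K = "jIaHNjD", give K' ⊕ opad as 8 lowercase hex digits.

Key "jIaHNjD" = 6a 49 61 48 4e 6a 44 is 7 bytes > B = 4, so hash it first: H(key) = 58, then zero-pad to 4 bytes: K' = 58 00 00 00.
XOR each byte with 0x5c: 58⊕5c=04, 00⊕5c=5c, 00⊕5c=5c, 00⊕5c=5c.

045c5c5c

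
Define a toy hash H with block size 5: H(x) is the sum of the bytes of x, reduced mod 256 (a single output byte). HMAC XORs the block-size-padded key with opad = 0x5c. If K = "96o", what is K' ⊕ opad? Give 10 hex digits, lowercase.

656a335c5c

Key "96o" = 39 36 6f is 3 bytes ≤ B = 5; zero-pad to 5 bytes: K' = 39 36 6f 00 00.
XOR each byte with 0x5c: 39⊕5c=65, 36⊕5c=6a, 6f⊕5c=33, 00⊕5c=5c, 00⊕5c=5c.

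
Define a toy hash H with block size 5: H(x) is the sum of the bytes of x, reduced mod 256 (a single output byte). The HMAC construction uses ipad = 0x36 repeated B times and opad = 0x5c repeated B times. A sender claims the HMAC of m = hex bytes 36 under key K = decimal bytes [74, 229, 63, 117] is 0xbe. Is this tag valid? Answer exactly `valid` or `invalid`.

valid

Key decimal bytes [74, 229, 63, 117] = 4a e5 3f 75 is 4 bytes ≤ B = 5; zero-pad to 5 bytes: K' = 4a e5 3f 75 00.
K' ⊕ ipad = 7c d3 09 43 36; K' ⊕ opad = 16 b9 63 29 5c.
Inner hash: sum = 124+211+9+67+54+54 = 519; mod 256 = 7 → 07.
Outer hash (recomputed tag): sum = 22+185+99+41+92+7 = 446; mod 256 = 190 → be.
Recomputed tag = be; claimed = be → match.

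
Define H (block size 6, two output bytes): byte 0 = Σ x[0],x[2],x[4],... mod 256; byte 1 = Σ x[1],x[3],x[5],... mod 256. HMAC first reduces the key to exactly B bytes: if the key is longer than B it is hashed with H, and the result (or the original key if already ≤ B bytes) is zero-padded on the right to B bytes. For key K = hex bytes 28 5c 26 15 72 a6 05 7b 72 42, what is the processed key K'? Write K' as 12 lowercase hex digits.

|K| = 10 > B = 6, so first hash the key.
H(K): even-index sum = 311 mod 256 = 55; odd-index sum = 468 mod 256 = 212 → 37 d4.
Zero-pad H(K) = 37 d4 to 6 bytes: K' = 37 d4 00 00 00 00.

37d400000000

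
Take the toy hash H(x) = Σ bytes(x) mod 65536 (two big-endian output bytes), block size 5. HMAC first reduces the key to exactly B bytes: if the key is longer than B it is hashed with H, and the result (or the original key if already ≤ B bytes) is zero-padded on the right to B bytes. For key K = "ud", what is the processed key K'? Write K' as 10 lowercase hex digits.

7564000000

Key "ud" = 75 64 is 2 bytes ≤ B = 5; zero-pad to 5 bytes: K' = 75 64 00 00 00.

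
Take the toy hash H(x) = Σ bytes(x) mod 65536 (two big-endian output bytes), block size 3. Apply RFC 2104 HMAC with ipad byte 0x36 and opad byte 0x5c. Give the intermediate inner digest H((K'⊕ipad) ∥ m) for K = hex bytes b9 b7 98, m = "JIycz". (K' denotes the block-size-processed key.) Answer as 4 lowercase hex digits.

Key hex bytes b9 b7 98 is exactly B = 3 bytes: K' = b9 b7 98.
K' ⊕ ipad = 8f 81 ae.
Inner input = 8f 81 ae ∥ 4a 49 79 63 7a.
Inner hash: sum = 143+129+174+74+73+121+99+122 = 935 → 03 a7.

03a7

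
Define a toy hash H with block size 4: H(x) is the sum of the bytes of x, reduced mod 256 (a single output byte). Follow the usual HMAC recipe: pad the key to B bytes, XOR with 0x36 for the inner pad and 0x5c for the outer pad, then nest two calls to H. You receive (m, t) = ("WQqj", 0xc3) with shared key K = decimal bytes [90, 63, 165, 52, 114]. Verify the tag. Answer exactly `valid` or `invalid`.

valid

Key decimal bytes [90, 63, 165, 52, 114] = 5a 3f a5 34 72 is 5 bytes > B = 4, so hash it first: H(key) = e4, then zero-pad to 4 bytes: K' = e4 00 00 00.
K' ⊕ ipad = d2 36 36 36; K' ⊕ opad = b8 5c 5c 5c.
Inner hash: sum = 210+54+54+54+87+81+113+106 = 759; mod 256 = 247 → f7.
Outer hash (recomputed tag): sum = 184+92+92+92+247 = 707; mod 256 = 195 → c3.
Recomputed tag = c3; claimed = c3 → match.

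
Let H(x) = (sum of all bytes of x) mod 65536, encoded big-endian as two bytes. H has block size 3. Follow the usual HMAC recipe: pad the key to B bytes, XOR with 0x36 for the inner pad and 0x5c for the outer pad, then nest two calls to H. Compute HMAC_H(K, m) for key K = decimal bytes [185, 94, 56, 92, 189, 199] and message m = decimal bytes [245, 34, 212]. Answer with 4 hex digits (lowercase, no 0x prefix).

019f

Key decimal bytes [185, 94, 56, 92, 189, 199] = b9 5e 38 5c bd c7 is 6 bytes > B = 3, so hash it first: H(key) = 03 2f, then zero-pad to 3 bytes: K' = 03 2f 00.
K' ⊕ ipad = 35 19 36.  K' ⊕ opad = 5f 73 5c.
Inner input = (K'⊕ipad) ∥ m = 35 19 36 ∥ f5 22 d4.
Inner hash: sum = 53+25+54+245+34+212 = 623 → 02 6f.
Outer input = (K'⊕opad) ∥ inner = 5f 73 5c ∥ 02 6f.
Outer hash (tag): sum = 95+115+92+2+111 = 415 → 01 9f.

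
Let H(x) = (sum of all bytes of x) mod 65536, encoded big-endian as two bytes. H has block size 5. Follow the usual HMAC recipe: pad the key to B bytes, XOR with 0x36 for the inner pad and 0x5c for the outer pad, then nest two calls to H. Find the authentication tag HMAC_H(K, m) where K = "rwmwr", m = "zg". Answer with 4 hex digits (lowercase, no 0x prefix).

Key "rwmwr" = 72 77 6d 77 72 is exactly B = 5 bytes: K' = 72 77 6d 77 72.
K' ⊕ ipad = 44 41 5b 41 44.  K' ⊕ opad = 2e 2b 31 2b 2e.
Inner input = (K'⊕ipad) ∥ m = 44 41 5b 41 44 ∥ 7a 67.
Inner hash: sum = 68+65+91+65+68+122+103 = 582 → 02 46.
Outer input = (K'⊕opad) ∥ inner = 2e 2b 31 2b 2e ∥ 02 46.
Outer hash (tag): sum = 46+43+49+43+46+2+70 = 299 → 01 2b.

012b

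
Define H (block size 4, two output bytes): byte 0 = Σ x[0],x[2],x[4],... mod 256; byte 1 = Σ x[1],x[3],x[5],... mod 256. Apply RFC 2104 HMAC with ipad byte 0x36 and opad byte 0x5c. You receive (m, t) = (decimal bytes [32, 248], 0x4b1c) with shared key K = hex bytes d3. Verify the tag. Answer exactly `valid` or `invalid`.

Key hex bytes d3 is 1 byte ≤ B = 4; zero-pad to 4 bytes: K' = d3 00 00 00.
K' ⊕ ipad = e5 36 36 36; K' ⊕ opad = 8f 5c 5c 5c.
Inner hash: even-index sum = 315 mod 256 = 59; odd-index sum = 356 mod 256 = 100 → 3b 64.
Outer hash (recomputed tag): even-index sum = 294 mod 256 = 38; odd-index sum = 284 mod 256 = 28 → 26 1c.
Recomputed tag = 261c; claimed = 4b1c → mismatch.

invalid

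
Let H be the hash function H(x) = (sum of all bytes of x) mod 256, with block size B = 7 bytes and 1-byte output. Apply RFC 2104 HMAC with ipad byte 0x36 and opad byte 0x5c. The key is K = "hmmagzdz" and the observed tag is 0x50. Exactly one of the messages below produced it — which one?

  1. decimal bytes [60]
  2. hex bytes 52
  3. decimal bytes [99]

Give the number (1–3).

2

Key "hmmagzdz" = 68 6d 6d 61 67 7a 64 7a is 8 bytes > B = 7, so hash it first: H(key) = 62, then zero-pad to 7 bytes: K' = 62 00 00 00 00 00 00.
K' ⊕ ipad = 54 36 36 36 36 36 36; K' ⊕ opad = 3e 5c 5c 5c 5c 5c 5c.
m1: inner = H(54 36 36 36 36 36 36 3c) = d4; tag = H(3e 5c 5c 5c 5c 5c 5c d4) = 3a
m2: inner = H(54 36 36 36 36 36 36 52) = ea; tag = H(3e 5c 5c 5c 5c 5c 5c ea) = 50 ← matches
m3: inner = H(54 36 36 36 36 36 36 63) = fb; tag = H(3e 5c 5c 5c 5c 5c 5c fb) = 61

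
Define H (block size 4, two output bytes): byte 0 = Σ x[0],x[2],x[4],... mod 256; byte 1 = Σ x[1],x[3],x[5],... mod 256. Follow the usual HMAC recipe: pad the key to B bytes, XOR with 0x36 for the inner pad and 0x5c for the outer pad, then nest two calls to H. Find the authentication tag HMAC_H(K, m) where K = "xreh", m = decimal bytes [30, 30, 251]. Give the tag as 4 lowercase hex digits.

Key "xreh" = 78 72 65 68 is exactly B = 4 bytes: K' = 78 72 65 68.
K' ⊕ ipad = 4e 44 53 5e.  K' ⊕ opad = 24 2e 39 34.
Inner input = (K'⊕ipad) ∥ m = 4e 44 53 5e ∥ 1e 1e fb.
Inner hash: even-index sum = 442 mod 256 = 186; odd-index sum = 192 mod 256 = 192 → ba c0.
Outer input = (K'⊕opad) ∥ inner = 24 2e 39 34 ∥ ba c0.
Outer hash (tag): even-index sum = 279 mod 256 = 23; odd-index sum = 290 mod 256 = 34 → 17 22.

1722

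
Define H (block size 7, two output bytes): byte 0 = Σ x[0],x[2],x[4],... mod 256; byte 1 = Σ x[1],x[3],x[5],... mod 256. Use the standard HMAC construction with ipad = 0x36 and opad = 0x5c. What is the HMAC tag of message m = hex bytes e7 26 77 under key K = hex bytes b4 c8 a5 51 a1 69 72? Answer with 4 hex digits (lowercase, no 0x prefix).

Key hex bytes b4 c8 a5 51 a1 69 72 is exactly B = 7 bytes: K' = b4 c8 a5 51 a1 69 72.
K' ⊕ ipad = 82 fe 93 67 97 5f 44.  K' ⊕ opad = e8 94 f9 0d fd 35 2e.
Inner input = (K'⊕ipad) ∥ m = 82 fe 93 67 97 5f 44 ∥ e7 26 77.
Inner hash: even-index sum = 534 mod 256 = 22; odd-index sum = 802 mod 256 = 34 → 16 22.
Outer input = (K'⊕opad) ∥ inner = e8 94 f9 0d fd 35 2e ∥ 16 22.
Outer hash (tag): even-index sum = 814 mod 256 = 46; odd-index sum = 236 mod 256 = 236 → 2e ec.

2eec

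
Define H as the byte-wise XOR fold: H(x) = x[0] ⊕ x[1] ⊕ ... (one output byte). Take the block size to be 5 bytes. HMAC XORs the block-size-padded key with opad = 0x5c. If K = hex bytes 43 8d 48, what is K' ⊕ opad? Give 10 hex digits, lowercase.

Key hex bytes 43 8d 48 is 3 bytes ≤ B = 5; zero-pad to 5 bytes: K' = 43 8d 48 00 00.
XOR each byte with 0x5c: 43⊕5c=1f, 8d⊕5c=d1, 48⊕5c=14, 00⊕5c=5c, 00⊕5c=5c.

1fd1145c5c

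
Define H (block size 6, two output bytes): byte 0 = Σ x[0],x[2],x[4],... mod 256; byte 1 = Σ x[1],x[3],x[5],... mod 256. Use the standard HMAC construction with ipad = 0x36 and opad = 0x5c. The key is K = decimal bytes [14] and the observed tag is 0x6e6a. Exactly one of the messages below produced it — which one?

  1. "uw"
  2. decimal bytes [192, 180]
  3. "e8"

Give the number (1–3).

2

Key decimal bytes [14] = 0e is 1 byte ≤ B = 6; zero-pad to 6 bytes: K' = 0e 00 00 00 00 00.
K' ⊕ ipad = 38 36 36 36 36 36; K' ⊕ opad = 52 5c 5c 5c 5c 5c.
m1: inner = H(38 36 36 36 36 36 75 77) = 19 19; tag = H(52 5c 5c 5c 5c 5c 19 19) = 232d
m2: inner = H(38 36 36 36 36 36 c0 b4) = 64 56; tag = H(52 5c 5c 5c 5c 5c 64 56) = 6e6a ← matches
m3: inner = H(38 36 36 36 36 36 65 38) = 09 da; tag = H(52 5c 5c 5c 5c 5c 09 da) = 13ee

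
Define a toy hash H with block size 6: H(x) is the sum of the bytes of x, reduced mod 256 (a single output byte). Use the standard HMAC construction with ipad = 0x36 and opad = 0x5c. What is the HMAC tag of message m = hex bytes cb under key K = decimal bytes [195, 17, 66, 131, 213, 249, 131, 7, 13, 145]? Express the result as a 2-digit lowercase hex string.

31

Key decimal bytes [195, 17, 66, 131, 213, 249, 131, 7, 13, 145] = c3 11 42 83 d5 f9 83 07 0d 91 is 10 bytes > B = 6, so hash it first: H(key) = 8f, then zero-pad to 6 bytes: K' = 8f 00 00 00 00 00.
K' ⊕ ipad = b9 36 36 36 36 36.  K' ⊕ opad = d3 5c 5c 5c 5c 5c.
Inner input = (K'⊕ipad) ∥ m = b9 36 36 36 36 36 ∥ cb.
Inner hash: sum = 185+54+54+54+54+54+203 = 658; mod 256 = 146 → 92.
Outer input = (K'⊕opad) ∥ inner = d3 5c 5c 5c 5c 5c ∥ 92.
Outer hash (tag): sum = 211+92+92+92+92+92+146 = 817; mod 256 = 49 → 31.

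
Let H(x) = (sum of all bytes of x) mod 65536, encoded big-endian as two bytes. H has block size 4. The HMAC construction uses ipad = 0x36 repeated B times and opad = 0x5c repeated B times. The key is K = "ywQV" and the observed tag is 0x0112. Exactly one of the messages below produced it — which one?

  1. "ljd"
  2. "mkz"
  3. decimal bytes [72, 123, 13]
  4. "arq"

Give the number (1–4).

2

Key "ywQV" = 79 77 51 56 is exactly B = 4 bytes: K' = 79 77 51 56.
K' ⊕ ipad = 4f 41 67 60; K' ⊕ opad = 25 2b 0d 0a.
m1: inner = H(4f 41 67 60 6c 6a 64) = 02 91; tag = H(25 2b 0d 0a 02 91) = 00fa
m2: inner = H(4f 41 67 60 6d 6b 7a) = 02 a9; tag = H(25 2b 0d 0a 02 a9) = 0112 ← matches
m3: inner = H(4f 41 67 60 48 7b 0d) = 02 27; tag = H(25 2b 0d 0a 02 27) = 0090
m4: inner = H(4f 41 67 60 61 72 71) = 02 9b; tag = H(25 2b 0d 0a 02 9b) = 0104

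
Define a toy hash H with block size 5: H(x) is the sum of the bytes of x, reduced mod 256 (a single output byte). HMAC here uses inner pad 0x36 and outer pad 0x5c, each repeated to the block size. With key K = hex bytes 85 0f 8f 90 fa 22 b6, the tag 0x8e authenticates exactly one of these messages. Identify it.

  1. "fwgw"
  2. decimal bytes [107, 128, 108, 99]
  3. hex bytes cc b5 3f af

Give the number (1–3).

2

Key hex bytes 85 0f 8f 90 fa 22 b6 is 7 bytes > B = 5, so hash it first: H(key) = 85, then zero-pad to 5 bytes: K' = 85 00 00 00 00.
K' ⊕ ipad = b3 36 36 36 36; K' ⊕ opad = d9 5c 5c 5c 5c.
m1: inner = H(b3 36 36 36 36 66 77 67 77) = 46; tag = H(d9 5c 5c 5c 5c 46) = 8f
m2: inner = H(b3 36 36 36 36 6b 80 6c 63) = 45; tag = H(d9 5c 5c 5c 5c 45) = 8e ← matches
m3: inner = H(b3 36 36 36 36 cc b5 3f af) = fa; tag = H(d9 5c 5c 5c 5c fa) = 43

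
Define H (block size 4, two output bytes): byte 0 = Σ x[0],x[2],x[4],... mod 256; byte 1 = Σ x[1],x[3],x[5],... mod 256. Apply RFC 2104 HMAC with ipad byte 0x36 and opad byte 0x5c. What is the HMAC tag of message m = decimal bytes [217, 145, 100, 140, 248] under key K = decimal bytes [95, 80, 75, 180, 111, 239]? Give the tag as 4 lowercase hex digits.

3b23

Key decimal bytes [95, 80, 75, 180, 111, 239] = 5f 50 4b b4 6f ef is 6 bytes > B = 4, so hash it first: H(key) = 19 f3, then zero-pad to 4 bytes: K' = 19 f3 00 00.
K' ⊕ ipad = 2f c5 36 36.  K' ⊕ opad = 45 af 5c 5c.
Inner input = (K'⊕ipad) ∥ m = 2f c5 36 36 ∥ d9 91 64 8c f8.
Inner hash: even-index sum = 666 mod 256 = 154; odd-index sum = 536 mod 256 = 24 → 9a 18.
Outer input = (K'⊕opad) ∥ inner = 45 af 5c 5c ∥ 9a 18.
Outer hash (tag): even-index sum = 315 mod 256 = 59; odd-index sum = 291 mod 256 = 35 → 3b 23.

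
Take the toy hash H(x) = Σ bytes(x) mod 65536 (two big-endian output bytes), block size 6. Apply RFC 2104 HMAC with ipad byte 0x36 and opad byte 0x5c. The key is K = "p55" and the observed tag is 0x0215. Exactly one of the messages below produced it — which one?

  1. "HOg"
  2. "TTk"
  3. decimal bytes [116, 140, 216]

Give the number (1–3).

Key "p55" = 70 35 35 is 3 bytes ≤ B = 6; zero-pad to 6 bytes: K' = 70 35 35 00 00 00.
K' ⊕ ipad = 46 03 03 36 36 36; K' ⊕ opad = 2c 69 69 5c 5c 5c.
m1: inner = H(46 03 03 36 36 36 48 4f 67) = 01 ec; tag = H(2c 69 69 5c 5c 5c 01 ec) = 02ff
m2: inner = H(46 03 03 36 36 36 54 54 6b) = 02 01; tag = H(2c 69 69 5c 5c 5c 02 01) = 0215 ← matches
m3: inner = H(46 03 03 36 36 36 74 8c d8) = 02 c6; tag = H(2c 69 69 5c 5c 5c 02 c6) = 02da

2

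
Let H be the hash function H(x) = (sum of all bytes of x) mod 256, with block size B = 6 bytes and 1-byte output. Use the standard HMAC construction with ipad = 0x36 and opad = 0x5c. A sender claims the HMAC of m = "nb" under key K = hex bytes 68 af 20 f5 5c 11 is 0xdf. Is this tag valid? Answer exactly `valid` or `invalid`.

invalid

Key hex bytes 68 af 20 f5 5c 11 is exactly B = 6 bytes: K' = 68 af 20 f5 5c 11.
K' ⊕ ipad = 5e 99 16 c3 6a 27; K' ⊕ opad = 34 f3 7c a9 00 4d.
Inner hash: sum = 94+153+22+195+106+39+110+98 = 817; mod 256 = 49 → 31.
Outer hash (recomputed tag): sum = 52+243+124+169+0+77+49 = 714; mod 256 = 202 → ca.
Recomputed tag = ca; claimed = df → mismatch.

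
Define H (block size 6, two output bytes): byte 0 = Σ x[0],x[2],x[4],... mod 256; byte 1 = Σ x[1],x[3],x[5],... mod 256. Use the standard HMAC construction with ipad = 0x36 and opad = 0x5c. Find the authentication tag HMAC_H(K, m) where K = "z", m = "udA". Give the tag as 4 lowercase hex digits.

4c1a

Key "z" = 7a is 1 byte ≤ B = 6; zero-pad to 6 bytes: K' = 7a 00 00 00 00 00.
K' ⊕ ipad = 4c 36 36 36 36 36.  K' ⊕ opad = 26 5c 5c 5c 5c 5c.
Inner input = (K'⊕ipad) ∥ m = 4c 36 36 36 36 36 ∥ 75 64 41.
Inner hash: even-index sum = 366 mod 256 = 110; odd-index sum = 262 mod 256 = 6 → 6e 06.
Outer input = (K'⊕opad) ∥ inner = 26 5c 5c 5c 5c 5c ∥ 6e 06.
Outer hash (tag): even-index sum = 332 mod 256 = 76; odd-index sum = 282 mod 256 = 26 → 4c 1a.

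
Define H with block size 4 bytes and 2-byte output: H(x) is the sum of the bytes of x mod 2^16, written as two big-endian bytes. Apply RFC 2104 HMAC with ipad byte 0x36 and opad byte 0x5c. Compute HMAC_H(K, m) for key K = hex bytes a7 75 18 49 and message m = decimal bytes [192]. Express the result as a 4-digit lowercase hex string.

01c0

Key hex bytes a7 75 18 49 is exactly B = 4 bytes: K' = a7 75 18 49.
K' ⊕ ipad = 91 43 2e 7f.  K' ⊕ opad = fb 29 44 15.
Inner input = (K'⊕ipad) ∥ m = 91 43 2e 7f ∥ c0.
Inner hash: sum = 145+67+46+127+192 = 577 → 02 41.
Outer input = (K'⊕opad) ∥ inner = fb 29 44 15 ∥ 02 41.
Outer hash (tag): sum = 251+41+68+21+2+65 = 448 → 01 c0.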